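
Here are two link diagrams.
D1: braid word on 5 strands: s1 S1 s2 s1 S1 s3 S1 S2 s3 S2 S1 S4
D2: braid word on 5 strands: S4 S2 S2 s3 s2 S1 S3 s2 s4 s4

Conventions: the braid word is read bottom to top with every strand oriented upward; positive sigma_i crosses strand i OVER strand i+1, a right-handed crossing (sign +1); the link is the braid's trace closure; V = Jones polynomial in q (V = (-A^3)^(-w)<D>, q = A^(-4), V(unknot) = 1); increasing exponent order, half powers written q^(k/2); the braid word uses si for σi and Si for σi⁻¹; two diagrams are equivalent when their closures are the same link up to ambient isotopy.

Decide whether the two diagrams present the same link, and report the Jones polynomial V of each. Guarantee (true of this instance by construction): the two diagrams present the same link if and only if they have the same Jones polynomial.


equivalent: no
V(D1) = q^-4 - q^-3 + q^-2 - 2q^-1 + 2 - q + q^2  (w -2, c 12, <D> = A^-14 - A^-10 + 2A^-6 - 2A^-2 + A^2 - A^6 + A^10)
D2 (bracket 1; 10 crossings at w = 0): V = 1
why: comparing 2 Jones polynomials yields 2 groups


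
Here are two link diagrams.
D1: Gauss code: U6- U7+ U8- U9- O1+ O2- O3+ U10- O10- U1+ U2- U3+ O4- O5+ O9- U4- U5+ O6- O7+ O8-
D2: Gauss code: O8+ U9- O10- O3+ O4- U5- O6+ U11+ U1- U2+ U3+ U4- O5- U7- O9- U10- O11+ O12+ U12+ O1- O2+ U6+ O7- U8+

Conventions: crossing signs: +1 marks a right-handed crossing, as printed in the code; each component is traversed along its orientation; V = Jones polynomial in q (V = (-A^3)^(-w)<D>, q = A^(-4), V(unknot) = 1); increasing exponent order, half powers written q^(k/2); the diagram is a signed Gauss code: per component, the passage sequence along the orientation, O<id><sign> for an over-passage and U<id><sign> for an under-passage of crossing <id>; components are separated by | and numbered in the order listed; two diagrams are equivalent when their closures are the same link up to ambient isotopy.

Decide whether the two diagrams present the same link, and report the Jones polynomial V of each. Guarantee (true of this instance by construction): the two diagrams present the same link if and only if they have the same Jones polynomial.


equivalent: no
D1 (bracket A^-6; 10 crossings at w = -2): V = 1
V(D2) = q^-5 - 2q^-4 + 2q^-3 - 2q^-2 + 2q^-1 - 1 + q  (w 0, c 12, <D> = A^-4 - 1 + 2A^4 - 2A^8 + 2A^12 - 2A^16 + A^20)
key observation: comparing 2 Jones polynomials yields 2 groups


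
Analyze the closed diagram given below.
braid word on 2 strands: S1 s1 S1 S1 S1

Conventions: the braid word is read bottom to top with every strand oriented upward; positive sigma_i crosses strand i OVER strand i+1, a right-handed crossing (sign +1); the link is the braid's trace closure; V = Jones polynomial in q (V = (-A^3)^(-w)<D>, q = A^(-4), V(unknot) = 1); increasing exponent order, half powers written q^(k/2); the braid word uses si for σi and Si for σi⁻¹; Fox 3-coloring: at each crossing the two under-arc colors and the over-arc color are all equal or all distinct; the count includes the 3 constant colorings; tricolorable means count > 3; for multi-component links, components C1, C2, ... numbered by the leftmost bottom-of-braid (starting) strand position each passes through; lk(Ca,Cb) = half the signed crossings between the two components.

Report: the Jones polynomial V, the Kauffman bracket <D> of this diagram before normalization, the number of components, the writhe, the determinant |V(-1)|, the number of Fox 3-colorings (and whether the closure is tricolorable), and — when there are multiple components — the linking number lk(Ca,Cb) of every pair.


V(q) = -q^-4 + q^-3 + q^-1
bracket: -A^-5 - A^3 + A^7, w = -3
1 component, writhe -3, over 5 crossings
det 3, colorings 9 of 3^5 — tricolorable
observation: free reduction leaves σ1⁻¹ σ1⁻¹ σ1⁻¹ of the original 5 letters


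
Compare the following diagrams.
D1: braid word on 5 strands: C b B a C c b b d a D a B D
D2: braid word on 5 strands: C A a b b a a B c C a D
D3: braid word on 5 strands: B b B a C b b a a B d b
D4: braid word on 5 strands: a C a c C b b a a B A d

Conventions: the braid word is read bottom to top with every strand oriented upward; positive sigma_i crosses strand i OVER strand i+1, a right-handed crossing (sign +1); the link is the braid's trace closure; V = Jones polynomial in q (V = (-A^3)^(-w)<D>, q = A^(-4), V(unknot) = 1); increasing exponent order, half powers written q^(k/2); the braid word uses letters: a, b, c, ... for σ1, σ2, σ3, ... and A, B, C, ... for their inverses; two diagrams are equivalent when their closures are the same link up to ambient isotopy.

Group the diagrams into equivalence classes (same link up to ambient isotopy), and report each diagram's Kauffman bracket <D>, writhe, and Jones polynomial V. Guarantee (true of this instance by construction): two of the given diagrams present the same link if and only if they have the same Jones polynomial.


grouping into links: {D1, D2, D3, D4}
V(D1) = q - q^2 + 2q^3 - q^4 + q^5 - q^6  (w +2, c 14, <D> = -A^-18 + A^-14 - A^-10 + 2A^-6 - A^-2 + A^2)
V(D2) = q - q^2 + 2q^3 - q^4 + q^5 - q^6  [12 crossings, <D> = -A^-18 + A^-14 - A^-10 + 2A^-6 - A^-2 + A^2, w = +2]
V(D3) = q - q^2 + 2q^3 - q^4 + q^5 - q^6  [12 crossings, <D> = -A^-12 + A^-8 - A^-4 + 2 - A^4 + A^8, w = +4]
V(D4) = q - q^2 + 2q^3 - q^4 + q^5 - q^6  (w +4, c 12, <D> = -A^-12 + A^-8 - A^-4 + 2 - A^4 + A^8)
why: one V(q) for all 4 diagrams — one class (guaranteed)


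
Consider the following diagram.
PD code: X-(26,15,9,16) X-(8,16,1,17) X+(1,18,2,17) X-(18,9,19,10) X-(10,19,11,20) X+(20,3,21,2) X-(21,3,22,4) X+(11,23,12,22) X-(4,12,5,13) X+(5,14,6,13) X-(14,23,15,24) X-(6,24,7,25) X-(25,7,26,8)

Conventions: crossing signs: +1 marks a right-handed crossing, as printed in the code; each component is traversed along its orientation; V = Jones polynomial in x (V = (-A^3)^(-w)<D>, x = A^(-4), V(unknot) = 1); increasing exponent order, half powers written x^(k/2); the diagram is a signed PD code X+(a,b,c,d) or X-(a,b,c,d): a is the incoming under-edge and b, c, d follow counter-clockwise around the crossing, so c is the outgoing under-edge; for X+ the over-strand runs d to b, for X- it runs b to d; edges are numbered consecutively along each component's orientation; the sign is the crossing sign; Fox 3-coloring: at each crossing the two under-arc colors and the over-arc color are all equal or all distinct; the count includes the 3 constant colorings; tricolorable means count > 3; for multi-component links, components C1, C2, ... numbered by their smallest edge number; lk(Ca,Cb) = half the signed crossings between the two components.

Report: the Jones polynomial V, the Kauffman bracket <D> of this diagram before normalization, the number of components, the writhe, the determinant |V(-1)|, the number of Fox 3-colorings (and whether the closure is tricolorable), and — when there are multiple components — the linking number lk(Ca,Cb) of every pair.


Jones polynomial: V(x) = x^(-13/2) - x^(-11/2) + x^(-9/2) - 2x^(-7/2) - x^(-3/2)
<D> = A^-9 + 2A^-1 - A^3 + A^7 - A^11; writhe -5
components 2, writhe -5 (13 crossings)
linking number lk(C1,C2) = -1
3-colorings: 9 of 3^13, det 6 — tricolorable
note: summing lk over 1 pair gives -1


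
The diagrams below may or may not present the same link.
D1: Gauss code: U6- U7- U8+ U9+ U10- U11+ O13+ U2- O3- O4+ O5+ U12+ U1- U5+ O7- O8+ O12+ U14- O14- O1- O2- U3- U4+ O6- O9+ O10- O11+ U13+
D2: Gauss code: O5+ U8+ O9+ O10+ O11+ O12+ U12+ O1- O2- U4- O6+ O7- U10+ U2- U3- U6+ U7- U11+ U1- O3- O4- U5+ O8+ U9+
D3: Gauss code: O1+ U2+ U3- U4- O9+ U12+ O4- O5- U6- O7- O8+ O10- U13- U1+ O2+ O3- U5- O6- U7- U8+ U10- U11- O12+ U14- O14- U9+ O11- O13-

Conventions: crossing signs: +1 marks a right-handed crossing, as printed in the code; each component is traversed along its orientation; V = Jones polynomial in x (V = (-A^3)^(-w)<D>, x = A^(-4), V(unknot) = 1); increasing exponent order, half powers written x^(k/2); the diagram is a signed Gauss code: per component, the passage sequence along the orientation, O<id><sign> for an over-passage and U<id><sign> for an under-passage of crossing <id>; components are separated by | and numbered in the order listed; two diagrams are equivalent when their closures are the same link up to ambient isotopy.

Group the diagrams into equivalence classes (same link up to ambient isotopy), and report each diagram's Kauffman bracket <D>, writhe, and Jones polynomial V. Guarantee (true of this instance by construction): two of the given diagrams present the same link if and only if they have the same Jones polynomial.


equivalence classes: {D1} | {D2} | {D3}
D1 (bracket 1; 14 crossings at w = 0): V = 1
V(D2) = x + x^3 - x^4  (w +2, c 12, <D> = -A^-10 + A^-6 + A^2)
V(D3) = -x^-6 + 2x^-5 - 2x^-4 + 3x^-3 - 3x^-2 + 2x^-1 - 1 + x  (w -4, c 14, <D> = A^-16 - A^-12 + 2A^-8 - 3A^-4 + 3 - 2A^4 + 2A^8 - A^12)
observation: V(x) takes 3 values over 3 diagrams, fixing the grouping


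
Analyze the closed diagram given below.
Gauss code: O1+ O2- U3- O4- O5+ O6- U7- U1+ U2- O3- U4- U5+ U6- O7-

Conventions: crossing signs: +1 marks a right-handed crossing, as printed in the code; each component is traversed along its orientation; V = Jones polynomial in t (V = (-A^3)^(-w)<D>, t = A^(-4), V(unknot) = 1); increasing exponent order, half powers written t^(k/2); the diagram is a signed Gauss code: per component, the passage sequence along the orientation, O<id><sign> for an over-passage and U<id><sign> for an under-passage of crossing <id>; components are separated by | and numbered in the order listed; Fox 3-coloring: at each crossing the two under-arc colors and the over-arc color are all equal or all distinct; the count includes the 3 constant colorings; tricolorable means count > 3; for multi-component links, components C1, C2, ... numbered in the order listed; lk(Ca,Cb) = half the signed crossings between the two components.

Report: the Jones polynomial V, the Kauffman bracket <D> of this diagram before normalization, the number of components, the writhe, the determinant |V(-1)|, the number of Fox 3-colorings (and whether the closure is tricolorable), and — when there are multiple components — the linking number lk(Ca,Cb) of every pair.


V = -t^-4 + t^-3 + t^-1
<D> = -A^-5 - A^3 + A^7 (w = -3)
1 component over 7 crossings, w = -3
9 Fox colorings among 3^7, |V(-1)| = 3: tricolorable
why: the span of V is 3, forcing >= 3 crossings in any diagram


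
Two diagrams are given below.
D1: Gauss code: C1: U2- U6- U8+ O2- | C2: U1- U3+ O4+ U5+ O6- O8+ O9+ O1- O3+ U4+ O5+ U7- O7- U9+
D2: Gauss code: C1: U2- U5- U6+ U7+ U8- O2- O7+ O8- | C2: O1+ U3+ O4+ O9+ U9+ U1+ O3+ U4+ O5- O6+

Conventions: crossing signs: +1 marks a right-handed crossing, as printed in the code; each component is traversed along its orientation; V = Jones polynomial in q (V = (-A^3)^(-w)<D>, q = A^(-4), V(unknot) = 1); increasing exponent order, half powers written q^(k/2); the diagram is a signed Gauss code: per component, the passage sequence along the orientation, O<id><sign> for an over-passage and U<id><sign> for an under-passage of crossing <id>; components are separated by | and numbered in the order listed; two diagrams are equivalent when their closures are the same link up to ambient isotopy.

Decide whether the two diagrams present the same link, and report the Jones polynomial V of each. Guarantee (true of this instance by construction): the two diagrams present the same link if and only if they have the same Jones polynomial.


equivalent: yes
D1 (bracket -A^-15 + A^-7 + A^-3 + A; 9 crossings at w = +1): V = -q^(1/2) - q^(3/2) - q^(5/2) + q^(9/2)
D2 (bracket -A^-9 + A^-1 + A^3 + A^7; 9 crossings at w = +3): V = -q^(1/2) - q^(3/2) - q^(5/2) + q^(9/2)
key observation: from 9 to 9 crossings by R-moves: one link, two diagrams


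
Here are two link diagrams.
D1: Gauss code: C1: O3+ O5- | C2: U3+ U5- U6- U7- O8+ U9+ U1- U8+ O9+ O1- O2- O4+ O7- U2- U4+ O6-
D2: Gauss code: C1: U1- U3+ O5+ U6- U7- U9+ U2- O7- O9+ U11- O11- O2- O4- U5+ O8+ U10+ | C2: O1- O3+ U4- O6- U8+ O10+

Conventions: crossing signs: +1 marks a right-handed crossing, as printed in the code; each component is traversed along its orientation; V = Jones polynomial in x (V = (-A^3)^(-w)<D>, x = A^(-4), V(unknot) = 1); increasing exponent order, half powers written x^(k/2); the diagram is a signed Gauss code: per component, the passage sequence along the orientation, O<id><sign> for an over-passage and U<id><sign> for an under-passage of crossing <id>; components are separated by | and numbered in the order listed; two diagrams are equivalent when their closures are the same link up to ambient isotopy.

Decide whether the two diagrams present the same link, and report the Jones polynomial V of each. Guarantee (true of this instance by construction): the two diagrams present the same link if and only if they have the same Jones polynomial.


same link: no
V(D1) = -x^(-1/2) - x^(1/2)  [9 crossings, <D> = A^-5 + A^-1, w = -1]
D2 (bracket -A^-17 + 2A^-13 - A^-9 + 2A^-5 - A^-1 + A^3; 11 crossings at w = -1): V = -x^(-3/2) + x^(-1/2) - 2x^(1/2) + x^(3/2) - 2x^(5/2) + x^(7/2)
note: V(x) takes 2 values over 2 diagrams, fixing the grouping


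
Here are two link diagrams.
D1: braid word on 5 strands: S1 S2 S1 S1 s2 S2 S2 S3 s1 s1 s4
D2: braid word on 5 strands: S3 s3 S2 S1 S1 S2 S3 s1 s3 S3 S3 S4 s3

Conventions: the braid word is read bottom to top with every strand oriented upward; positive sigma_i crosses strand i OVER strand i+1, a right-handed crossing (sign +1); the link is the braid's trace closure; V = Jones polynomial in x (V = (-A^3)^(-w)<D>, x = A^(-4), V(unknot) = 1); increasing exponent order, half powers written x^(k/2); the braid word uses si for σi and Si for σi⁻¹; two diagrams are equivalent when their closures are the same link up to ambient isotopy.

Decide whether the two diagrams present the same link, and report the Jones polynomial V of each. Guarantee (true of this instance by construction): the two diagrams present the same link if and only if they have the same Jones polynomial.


equivalent: yes
D1 (bracket A^-7 - A^-3 + A + A^9; 11 crossings at w = -3): V = -x^(-9/2) - x^(-5/2) + x^(-3/2) - x^(-1/2)
V(D2) = -x^(-9/2) - x^(-5/2) + x^(-3/2) - x^(-1/2)  (w -5, c 13, <D> = A^-13 - A^-9 + A^-5 + A^3)
key observation: Markov moves rewrite D1 (11 crossings) into D2 (13)


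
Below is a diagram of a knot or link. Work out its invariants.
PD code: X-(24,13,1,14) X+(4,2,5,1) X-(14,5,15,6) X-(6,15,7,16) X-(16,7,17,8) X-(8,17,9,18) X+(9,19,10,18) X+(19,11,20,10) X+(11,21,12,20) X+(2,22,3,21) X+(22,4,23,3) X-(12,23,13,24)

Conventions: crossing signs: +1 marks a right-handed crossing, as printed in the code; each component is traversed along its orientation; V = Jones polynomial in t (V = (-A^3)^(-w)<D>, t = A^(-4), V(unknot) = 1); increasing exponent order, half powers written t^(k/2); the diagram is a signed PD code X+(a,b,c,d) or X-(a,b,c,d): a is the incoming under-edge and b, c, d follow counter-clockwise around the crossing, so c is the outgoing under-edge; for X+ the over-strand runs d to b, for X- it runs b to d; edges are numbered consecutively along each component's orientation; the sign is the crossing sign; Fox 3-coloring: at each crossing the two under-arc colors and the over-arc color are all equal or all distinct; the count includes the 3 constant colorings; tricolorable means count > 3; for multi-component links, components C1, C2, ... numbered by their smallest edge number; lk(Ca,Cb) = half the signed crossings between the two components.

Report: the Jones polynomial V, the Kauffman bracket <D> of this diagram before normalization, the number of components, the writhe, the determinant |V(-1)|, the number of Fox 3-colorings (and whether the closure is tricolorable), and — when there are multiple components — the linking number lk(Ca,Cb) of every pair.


V(t) = -t^-3 + 2t^-2 - 2t^-1 + 3 - 2t + 2t^2 - t^3
bracket: -A^-12 + 2A^-8 - 2A^-4 + 3 - 2A^4 + 2A^8 - A^12, w = 0
1 component, writhe 0, over 12 crossings
det 13, colorings 3 of 3^12 — not tricolorable
observation: w = 0 (over 12 crossings) is diagram-only; (-A^3)^(0) removes it from V


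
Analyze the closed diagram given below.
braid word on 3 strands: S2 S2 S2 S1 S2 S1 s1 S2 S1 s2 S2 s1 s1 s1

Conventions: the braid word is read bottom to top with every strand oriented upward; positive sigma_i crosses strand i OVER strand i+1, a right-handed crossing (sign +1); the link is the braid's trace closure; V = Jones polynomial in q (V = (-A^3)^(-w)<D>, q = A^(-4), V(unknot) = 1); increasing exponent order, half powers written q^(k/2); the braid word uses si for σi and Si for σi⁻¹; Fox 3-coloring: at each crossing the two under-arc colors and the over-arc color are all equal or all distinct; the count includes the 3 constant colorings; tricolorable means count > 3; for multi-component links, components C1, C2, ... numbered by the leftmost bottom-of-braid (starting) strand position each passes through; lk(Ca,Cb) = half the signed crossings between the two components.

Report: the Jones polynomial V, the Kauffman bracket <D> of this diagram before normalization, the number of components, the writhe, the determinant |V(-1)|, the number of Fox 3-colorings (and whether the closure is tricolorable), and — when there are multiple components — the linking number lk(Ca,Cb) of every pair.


Jones polynomial: V(q) = -q^-6 + q^-5 - q^-4 + 2q^-3 - q^-2 + q^-1
<D> = A^-8 - A^-4 + 2 - A^4 + A^8 - A^12; writhe -4
components 1, writhe -4 (14 crossings)
3-colorings: 3 of 3^14, det 7 — not tricolorable
note: w = -4 (over 14 crossings) is diagram-only; (-A^3)^(4) removes it from V


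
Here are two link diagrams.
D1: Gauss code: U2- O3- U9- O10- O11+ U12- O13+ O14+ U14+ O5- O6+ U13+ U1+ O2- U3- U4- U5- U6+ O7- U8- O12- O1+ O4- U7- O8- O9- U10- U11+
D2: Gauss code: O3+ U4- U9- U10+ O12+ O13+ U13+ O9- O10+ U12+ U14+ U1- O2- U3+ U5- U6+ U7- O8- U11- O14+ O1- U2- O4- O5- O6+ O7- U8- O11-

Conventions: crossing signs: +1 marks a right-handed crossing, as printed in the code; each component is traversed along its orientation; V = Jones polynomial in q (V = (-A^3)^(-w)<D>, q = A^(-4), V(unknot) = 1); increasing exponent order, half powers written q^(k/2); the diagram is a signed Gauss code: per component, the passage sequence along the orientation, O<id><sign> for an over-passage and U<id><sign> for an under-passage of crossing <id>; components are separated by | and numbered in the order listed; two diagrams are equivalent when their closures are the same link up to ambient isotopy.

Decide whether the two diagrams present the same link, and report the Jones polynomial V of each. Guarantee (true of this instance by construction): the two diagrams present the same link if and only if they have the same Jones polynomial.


equivalent: no
V(D1) = q^-8 - 2q^-7 + q^-6 - 2q^-5 + 2q^-4 + q^-2  (w -4, c 14, <D> = A^-4 + 2A^4 - 2A^8 + A^12 - 2A^16 + A^20)
V(D2) = -q^-6 + q^-5 - q^-4 + 2q^-3 - q^-2 + q^-1  [14 crossings, <D> = A^-2 - A^2 + 2A^6 - A^10 + A^14 - A^18, w = -2]
key observation: comparing 2 Jones polynomials yields 2 groups


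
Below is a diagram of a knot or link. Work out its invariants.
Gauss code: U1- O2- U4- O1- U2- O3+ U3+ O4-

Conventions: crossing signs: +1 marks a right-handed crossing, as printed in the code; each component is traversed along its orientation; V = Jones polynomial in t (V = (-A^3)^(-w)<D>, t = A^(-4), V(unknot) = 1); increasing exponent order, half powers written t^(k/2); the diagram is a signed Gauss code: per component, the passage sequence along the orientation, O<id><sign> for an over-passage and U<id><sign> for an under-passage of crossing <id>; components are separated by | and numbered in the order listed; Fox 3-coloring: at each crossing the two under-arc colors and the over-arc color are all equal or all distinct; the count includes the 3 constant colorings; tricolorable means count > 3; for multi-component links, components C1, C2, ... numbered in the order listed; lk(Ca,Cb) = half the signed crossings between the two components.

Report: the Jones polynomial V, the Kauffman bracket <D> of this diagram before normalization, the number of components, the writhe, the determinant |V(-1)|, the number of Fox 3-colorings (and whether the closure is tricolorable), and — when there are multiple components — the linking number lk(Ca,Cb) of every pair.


Jones polynomial: V(t) = -t^-4 + t^-3 + t^-1
<D> = A^-2 + A^6 - A^10; writhe -2
components 1, writhe -2 (4 crossings)
3-colorings: 9 of 3^4, det 3 — tricolorable
note: w = -2 (over 4 crossings) is diagram-only; (-A^3)^(2) removes it from V


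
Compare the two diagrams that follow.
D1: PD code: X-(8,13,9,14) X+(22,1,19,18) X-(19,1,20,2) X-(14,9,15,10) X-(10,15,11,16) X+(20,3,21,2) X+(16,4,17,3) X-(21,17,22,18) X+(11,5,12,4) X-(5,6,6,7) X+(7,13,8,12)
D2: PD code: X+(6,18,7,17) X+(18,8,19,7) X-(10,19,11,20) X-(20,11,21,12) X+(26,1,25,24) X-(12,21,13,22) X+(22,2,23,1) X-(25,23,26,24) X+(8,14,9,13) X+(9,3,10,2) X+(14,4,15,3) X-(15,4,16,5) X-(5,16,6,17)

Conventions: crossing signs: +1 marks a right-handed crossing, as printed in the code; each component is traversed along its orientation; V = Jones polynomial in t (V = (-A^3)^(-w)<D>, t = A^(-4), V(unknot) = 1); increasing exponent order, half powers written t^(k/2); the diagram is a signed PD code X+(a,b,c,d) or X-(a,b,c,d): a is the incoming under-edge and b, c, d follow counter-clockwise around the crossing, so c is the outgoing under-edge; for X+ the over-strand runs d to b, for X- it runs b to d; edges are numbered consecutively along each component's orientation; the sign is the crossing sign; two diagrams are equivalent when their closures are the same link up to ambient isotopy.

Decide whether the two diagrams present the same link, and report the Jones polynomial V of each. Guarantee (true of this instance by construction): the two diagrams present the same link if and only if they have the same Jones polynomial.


same link: yes
V(D1) = -t^(-1/2) - t^(1/2)  [11 crossings, <D> = A^-5 + A^-1, w = -1]
V(D2) = -t^(-1/2) - t^(1/2)  [13 crossings, <D> = A + A^5, w = +1]
insight: all 2 diagrams share one V(t), hence one class


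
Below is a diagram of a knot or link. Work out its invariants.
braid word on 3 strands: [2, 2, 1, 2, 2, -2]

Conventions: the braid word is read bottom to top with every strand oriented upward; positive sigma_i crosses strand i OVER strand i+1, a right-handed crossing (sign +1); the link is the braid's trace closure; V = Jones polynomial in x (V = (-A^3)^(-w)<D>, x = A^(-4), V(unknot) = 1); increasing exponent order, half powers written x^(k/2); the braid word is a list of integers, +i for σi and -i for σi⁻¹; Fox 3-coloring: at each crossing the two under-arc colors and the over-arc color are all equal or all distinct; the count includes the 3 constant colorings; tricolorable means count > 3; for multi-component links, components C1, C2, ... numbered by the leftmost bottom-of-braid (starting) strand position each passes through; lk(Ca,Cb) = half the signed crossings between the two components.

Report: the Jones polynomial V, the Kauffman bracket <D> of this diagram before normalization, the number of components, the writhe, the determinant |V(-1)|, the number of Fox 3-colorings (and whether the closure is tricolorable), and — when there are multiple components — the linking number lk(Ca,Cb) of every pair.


V(x) = x + x^3 - x^4
bracket: -A^-4 + 1 + A^8, w = +4
1 component, writhe +4, over 6 crossings
det 3, colorings 9 of 3^6 — tricolorable
observation: free reduction leaves σ2 σ2 σ1 σ2 of the original 6 letters


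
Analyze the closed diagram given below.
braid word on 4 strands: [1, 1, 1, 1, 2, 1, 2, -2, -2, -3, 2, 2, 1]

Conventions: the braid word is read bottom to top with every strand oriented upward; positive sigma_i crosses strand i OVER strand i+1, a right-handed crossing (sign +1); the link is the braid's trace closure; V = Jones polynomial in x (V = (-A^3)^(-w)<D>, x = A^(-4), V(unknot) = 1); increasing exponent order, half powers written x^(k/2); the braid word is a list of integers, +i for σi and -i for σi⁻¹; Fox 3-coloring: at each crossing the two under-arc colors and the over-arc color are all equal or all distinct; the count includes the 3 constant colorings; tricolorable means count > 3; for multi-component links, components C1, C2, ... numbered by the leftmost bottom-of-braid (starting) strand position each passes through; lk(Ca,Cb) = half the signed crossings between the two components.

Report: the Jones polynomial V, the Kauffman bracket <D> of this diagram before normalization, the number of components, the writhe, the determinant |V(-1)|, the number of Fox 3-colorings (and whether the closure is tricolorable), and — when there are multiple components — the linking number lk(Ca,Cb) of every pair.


V = x^3 + x^5 - x^6 + x^7 - x^8 + x^9 - x^10
<D> = A^-19 - A^-15 + A^-11 - A^-7 + A^-3 - A - A^9 (w = +7)
1 component over 13 crossings, w = +7
3 Fox colorings among 3^13, |V(-1)| = 7: not tricolorable
why: w = +7 (over 13 crossings) is diagram-only; (-A^3)^(-7) removes it from V


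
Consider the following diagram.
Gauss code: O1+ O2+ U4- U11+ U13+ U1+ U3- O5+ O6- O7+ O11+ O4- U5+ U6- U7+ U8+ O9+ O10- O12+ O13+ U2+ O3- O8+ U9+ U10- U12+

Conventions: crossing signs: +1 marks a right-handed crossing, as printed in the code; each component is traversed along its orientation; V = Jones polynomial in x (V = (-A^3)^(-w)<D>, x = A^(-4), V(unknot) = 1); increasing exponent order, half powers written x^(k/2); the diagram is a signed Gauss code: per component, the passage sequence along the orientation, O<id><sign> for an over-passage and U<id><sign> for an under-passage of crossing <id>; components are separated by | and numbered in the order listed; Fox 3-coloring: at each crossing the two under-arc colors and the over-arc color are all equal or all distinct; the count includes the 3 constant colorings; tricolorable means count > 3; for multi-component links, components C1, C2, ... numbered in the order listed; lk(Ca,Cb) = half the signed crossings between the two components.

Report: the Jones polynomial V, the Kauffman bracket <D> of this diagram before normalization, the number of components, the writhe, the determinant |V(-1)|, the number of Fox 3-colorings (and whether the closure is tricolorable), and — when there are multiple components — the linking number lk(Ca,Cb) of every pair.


V(x) = x + x^3 - x^4
bracket: A^-1 - A^3 - A^11, w = +5
1 component, writhe +5, over 13 crossings
det 3, colorings 9 of 3^13 — tricolorable
observation: the span of V is 3, forcing >= 3 crossings in any diagram


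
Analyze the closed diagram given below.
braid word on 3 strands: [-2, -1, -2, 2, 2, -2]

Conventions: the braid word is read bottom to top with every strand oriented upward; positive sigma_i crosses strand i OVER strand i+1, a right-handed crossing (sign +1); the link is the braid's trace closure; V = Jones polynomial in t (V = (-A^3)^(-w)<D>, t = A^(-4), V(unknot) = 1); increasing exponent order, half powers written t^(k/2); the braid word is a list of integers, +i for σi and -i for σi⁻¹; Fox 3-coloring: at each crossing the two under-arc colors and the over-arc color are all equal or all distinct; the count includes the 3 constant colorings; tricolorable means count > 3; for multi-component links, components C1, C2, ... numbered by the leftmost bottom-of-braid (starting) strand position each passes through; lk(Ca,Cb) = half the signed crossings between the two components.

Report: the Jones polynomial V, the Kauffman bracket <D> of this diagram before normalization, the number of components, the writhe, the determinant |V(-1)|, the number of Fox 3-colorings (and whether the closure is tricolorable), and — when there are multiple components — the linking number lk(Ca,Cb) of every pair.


V(t) = 1
bracket: A^-6, w = -2
1 component, writhe -2, over 6 crossings
det 1, colorings 3 of 3^6 — not tricolorable
observation: w = -2 shifts under R1 moves; the (-A^3)^(2) factor cancels that in V


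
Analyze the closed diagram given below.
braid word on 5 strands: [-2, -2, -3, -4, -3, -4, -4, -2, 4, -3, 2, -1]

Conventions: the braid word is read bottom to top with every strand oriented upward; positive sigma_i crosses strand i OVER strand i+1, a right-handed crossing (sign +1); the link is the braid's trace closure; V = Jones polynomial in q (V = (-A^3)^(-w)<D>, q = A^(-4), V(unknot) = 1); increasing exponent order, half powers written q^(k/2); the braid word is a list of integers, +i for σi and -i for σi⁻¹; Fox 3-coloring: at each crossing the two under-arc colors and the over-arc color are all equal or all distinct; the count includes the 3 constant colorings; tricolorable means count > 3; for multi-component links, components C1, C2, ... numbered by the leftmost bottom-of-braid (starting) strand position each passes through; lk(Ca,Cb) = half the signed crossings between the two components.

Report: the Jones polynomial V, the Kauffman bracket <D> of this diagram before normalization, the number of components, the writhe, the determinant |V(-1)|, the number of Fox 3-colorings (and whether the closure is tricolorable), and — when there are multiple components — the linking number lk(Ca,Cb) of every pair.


V(q) = -q^-7 + q^-6 - q^-5 + q^-4 + q^-2
bracket: A^-16 + A^-8 - A^-4 + 1 - A^4, w = -8
1 component, writhe -8, over 12 crossings
det 5, colorings 3 of 3^12 — not tricolorable
observation: det 5 = |V(-1)|; not divisible by 3, so not tricolorable


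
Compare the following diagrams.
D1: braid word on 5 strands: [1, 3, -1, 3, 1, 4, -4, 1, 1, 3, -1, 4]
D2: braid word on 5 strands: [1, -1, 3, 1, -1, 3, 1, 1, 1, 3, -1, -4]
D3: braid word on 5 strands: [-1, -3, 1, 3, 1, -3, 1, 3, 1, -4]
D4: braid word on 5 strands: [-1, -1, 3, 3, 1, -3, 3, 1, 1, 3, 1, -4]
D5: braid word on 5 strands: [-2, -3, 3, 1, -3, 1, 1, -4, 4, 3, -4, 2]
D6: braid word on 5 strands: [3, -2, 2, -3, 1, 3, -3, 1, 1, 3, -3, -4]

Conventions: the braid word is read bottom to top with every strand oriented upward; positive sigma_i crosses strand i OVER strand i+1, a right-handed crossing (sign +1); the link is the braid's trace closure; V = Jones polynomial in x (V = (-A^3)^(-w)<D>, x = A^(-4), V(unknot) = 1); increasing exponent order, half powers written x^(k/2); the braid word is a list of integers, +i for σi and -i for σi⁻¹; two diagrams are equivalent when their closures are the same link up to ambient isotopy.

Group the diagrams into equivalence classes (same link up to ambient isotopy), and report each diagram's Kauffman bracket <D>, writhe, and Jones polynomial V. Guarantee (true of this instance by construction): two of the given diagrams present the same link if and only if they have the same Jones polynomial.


equivalence classes: {D1, D2, D4} | {D3, D5, D6}
D1 (bracket -A^-10 + A^2 + 2A^6 + A^10 + A^14; 12 crossings at w = +6): V = x + x^2 + 2x^3 + x^4 - x^7
V(D2) = x + x^2 + 2x^3 + x^4 - x^7  (w +4, c 12, <D> = -A^-16 + A^-4 + 2 + A^4 + A^8)
V(D3) = 1 + 2x + 2x^2 + x^3 - x^4 - x^5  (w +2, c 10, <D> = -A^-14 - A^-10 + A^-6 + 2A^-2 + 2A^2 + A^6)
V(D4) = x + x^2 + 2x^3 + x^4 - x^7  [12 crossings, <D> = -A^-16 + A^-4 + 2 + A^4 + A^8, w = +4]
V(D5) = 1 + 2x + 2x^2 + x^3 - x^4 - x^5  [12 crossings, <D> = -A^-14 - A^-10 + A^-6 + 2A^-2 + 2A^2 + A^6, w = +2]
V(D6) = 1 + 2x + 2x^2 + x^3 - x^4 - x^5  [12 crossings, <D> = -A^-14 - A^-10 + A^-6 + 2A^-2 + 2A^2 + A^6, w = +2]
key observation: 2 values of V(x) split the 6 diagrams


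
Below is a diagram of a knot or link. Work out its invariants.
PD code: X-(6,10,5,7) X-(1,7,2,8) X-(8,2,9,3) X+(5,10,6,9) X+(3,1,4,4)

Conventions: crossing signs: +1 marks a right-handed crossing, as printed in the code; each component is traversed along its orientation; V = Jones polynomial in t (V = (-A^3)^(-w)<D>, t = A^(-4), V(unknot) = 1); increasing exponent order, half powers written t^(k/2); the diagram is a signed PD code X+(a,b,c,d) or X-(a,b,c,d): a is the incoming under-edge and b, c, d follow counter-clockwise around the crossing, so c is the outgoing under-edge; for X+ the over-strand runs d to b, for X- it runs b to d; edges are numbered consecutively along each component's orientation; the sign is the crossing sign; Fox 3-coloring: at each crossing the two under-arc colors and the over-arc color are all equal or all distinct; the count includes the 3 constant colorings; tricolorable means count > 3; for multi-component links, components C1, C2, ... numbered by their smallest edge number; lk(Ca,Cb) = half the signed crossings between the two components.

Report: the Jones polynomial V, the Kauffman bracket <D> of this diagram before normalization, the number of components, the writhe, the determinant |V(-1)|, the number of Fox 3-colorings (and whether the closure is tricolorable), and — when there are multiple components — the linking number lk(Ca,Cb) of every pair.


V(t) = t^-3 + t^-2 + t^-1 + 1
bracket: -A^-3 - A - A^5 - A^9, w = -1
3 components, writhe -1, over 5 crossings
lk(C1,C2) = 0
linking number lk(C1,C3) = -1
lk(C2,C3): 0
det 0, colorings 9 of 3^5 — tricolorable
observation: the span of V is 3, within the link bound 5 + 3 - 1


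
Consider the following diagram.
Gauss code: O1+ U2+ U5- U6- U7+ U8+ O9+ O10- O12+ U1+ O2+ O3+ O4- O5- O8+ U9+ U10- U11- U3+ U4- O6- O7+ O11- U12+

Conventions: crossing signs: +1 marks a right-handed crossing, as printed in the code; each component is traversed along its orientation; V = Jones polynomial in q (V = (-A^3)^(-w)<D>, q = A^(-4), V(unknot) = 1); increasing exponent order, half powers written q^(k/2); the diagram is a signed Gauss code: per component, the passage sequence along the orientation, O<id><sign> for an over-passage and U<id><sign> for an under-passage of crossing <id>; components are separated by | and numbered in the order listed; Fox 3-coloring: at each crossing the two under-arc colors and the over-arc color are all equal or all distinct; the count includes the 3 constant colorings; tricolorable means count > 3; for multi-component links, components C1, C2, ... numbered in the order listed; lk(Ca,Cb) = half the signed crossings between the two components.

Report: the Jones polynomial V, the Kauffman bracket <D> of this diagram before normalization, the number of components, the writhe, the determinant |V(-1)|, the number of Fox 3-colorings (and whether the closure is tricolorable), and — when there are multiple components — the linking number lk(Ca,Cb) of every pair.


V = q + q^3 - q^4
<D> = -A^-10 + A^-6 + A^2 (w = +2)
1 component over 12 crossings, w = +2
9 Fox colorings among 3^12, |V(-1)| = 3: tricolorable
why: the span of V is 3, forcing >= 3 crossings in any diagram


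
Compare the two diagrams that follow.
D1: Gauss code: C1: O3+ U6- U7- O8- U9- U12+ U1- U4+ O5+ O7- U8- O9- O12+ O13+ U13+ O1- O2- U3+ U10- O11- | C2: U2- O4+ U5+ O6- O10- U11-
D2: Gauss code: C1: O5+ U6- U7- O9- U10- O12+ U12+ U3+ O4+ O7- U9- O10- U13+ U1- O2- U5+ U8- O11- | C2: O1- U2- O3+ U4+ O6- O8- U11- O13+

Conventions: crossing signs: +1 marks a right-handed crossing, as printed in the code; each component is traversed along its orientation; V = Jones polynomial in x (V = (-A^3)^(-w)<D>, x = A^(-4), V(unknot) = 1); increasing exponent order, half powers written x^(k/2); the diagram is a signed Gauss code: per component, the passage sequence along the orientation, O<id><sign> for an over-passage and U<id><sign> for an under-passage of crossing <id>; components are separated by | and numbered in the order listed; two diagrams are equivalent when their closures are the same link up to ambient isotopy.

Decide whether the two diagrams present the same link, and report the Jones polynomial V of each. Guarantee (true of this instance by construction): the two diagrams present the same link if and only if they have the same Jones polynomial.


equivalent: yes
D1 (bracket A^-7 - A^-3 + 2A - A^5 + 2A^9 - A^13 + A^17 - A^21; 13 crossings at w = -3): V = x^(-15/2) - x^(-13/2) + x^(-11/2) - 2x^(-9/2) + x^(-7/2) - 2x^(-5/2) + x^(-3/2) - x^(-1/2)
D2 (bracket A^-7 - A^-3 + 2A - A^5 + 2A^9 - A^13 + A^17 - A^21; 13 crossings at w = -3): V = x^(-15/2) - x^(-13/2) + x^(-11/2) - 2x^(-9/2) + x^(-7/2) - 2x^(-5/2) + x^(-3/2) - x^(-1/2)
key observation: Reidemeister moves carry D1 (13 crossings) to D2 (13)


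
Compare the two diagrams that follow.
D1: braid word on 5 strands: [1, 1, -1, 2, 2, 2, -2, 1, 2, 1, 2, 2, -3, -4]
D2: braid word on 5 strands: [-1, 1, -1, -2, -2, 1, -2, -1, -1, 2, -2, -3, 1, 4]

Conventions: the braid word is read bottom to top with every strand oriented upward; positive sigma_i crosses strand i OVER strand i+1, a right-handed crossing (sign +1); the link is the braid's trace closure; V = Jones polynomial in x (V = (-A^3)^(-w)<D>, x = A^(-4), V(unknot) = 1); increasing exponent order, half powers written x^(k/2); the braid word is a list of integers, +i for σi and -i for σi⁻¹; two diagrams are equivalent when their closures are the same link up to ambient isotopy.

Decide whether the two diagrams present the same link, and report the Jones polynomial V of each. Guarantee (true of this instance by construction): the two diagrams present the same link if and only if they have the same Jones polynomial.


same link: no
V(D1) = x^3 + x^5 - x^8  [14 crossings, <D> = -A^-14 + A^-2 + A^6, w = +6]
V(D2) = -x^-6 + x^-5 - x^-4 + 2x^-3 - x^-2 + x^-1  [14 crossings, <D> = A^-8 - A^-4 + 2 - A^4 + A^8 - A^12, w = -4]
insight: V(x) takes 2 values over 2 diagrams, fixing the grouping


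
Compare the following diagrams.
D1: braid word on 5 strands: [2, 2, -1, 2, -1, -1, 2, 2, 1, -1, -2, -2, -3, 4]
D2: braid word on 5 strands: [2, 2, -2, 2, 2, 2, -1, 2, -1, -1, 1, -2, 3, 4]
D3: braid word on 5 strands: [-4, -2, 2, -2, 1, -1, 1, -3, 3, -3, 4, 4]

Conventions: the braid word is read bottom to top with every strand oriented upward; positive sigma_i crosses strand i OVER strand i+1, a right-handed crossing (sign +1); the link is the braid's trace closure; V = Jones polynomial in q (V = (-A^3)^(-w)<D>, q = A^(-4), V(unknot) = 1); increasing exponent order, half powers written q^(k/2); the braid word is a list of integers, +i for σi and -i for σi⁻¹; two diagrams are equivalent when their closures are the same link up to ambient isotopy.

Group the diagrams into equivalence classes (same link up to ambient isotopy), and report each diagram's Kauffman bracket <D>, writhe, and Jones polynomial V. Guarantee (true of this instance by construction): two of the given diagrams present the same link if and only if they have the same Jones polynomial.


classes: {D1} | {D2} | {D3}
V(D1) = -q^-3 + 2q^-2 - 2q^-1 + 3 - 2q + 2q^2 - q^3  [14 crossings, <D> = -A^-12 + 2A^-8 - 2A^-4 + 3 - 2A^4 + 2A^8 - A^12, w = 0]
V(D2) = q^-1 - 1 + 2q - 2q^2 + 2q^3 - 2q^4 + q^5  (w +4, c 14, <D> = A^-8 - 2A^-4 + 2 - 2A^4 + 2A^8 - A^12 + A^16)
V(D3) = 1  [12 crossings, <D> = 1, w = 0]
note: V(q) takes 3 values over 3 diagrams, fixing the grouping


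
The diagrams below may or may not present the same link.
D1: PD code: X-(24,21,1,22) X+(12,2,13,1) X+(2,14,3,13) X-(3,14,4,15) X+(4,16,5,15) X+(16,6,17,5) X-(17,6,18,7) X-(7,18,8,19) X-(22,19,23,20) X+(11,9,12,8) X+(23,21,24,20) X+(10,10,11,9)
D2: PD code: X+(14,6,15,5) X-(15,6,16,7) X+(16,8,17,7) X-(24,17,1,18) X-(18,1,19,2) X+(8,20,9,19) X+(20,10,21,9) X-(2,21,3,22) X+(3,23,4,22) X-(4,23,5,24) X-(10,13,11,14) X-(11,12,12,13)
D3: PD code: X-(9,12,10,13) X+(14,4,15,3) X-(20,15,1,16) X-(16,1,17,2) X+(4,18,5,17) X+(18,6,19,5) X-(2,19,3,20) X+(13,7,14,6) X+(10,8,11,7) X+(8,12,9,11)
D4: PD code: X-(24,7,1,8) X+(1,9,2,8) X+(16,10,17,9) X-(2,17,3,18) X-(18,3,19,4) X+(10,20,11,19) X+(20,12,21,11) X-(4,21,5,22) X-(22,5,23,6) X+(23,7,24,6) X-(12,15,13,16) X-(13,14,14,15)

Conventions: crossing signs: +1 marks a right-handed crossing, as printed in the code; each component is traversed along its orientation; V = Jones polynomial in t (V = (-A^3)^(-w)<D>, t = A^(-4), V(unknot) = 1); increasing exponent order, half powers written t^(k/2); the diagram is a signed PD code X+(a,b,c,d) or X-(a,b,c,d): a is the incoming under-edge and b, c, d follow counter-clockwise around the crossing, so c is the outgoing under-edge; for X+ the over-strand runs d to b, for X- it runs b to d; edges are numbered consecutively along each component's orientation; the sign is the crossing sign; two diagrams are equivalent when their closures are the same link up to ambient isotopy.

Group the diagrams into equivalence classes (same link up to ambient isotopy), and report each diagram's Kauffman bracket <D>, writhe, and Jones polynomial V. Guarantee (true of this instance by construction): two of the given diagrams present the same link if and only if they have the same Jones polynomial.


grouping into links: {D1} | {D2, D3, D4}
V(D1) = 1  (w +2, c 12, <D> = A^6)
V(D2) = -t^-3 + 2t^-2 - 2t^-1 + 3 - 2t + 2t^2 - t^3  (w -2, c 12, <D> = -A^-18 + 2A^-14 - 2A^-10 + 3A^-6 - 2A^-2 + 2A^2 - A^6)
D3 (bracket -A^-6 + 2A^-2 - 2A^2 + 3A^6 - 2A^10 + 2A^14 - A^18; 10 crossings at w = +2): V = -t^-3 + 2t^-2 - 2t^-1 + 3 - 2t + 2t^2 - t^3
V(D4) = -t^-3 + 2t^-2 - 2t^-1 + 3 - 2t + 2t^2 - t^3  (w -2, c 12, <D> = -A^-18 + 2A^-14 - 2A^-10 + 3A^-6 - 2A^-2 + 2A^2 - A^6)
why: 2 classes among 4 diagrams; unequal V(t) rules out equality
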